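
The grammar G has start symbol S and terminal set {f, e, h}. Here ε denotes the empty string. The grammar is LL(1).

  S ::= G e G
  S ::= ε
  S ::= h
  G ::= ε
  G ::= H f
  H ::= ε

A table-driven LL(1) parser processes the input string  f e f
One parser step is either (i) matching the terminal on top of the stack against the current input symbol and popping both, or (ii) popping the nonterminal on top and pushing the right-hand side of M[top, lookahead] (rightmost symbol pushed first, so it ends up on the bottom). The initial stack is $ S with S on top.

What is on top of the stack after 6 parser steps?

     Stack      Input    Action
  1  $ S        f e f $  expand S ::= G e G
  2  $ G e G    f e f $  expand G ::= H f
  3  $ G e f H  f e f $  expand H ::= ε
  4  $ G e f    f e f $  match f
  5  $ G e      e f $    match e
  6  $ G        f $      expand G ::= H f
Stack after step 6: $ f H (top = H).

H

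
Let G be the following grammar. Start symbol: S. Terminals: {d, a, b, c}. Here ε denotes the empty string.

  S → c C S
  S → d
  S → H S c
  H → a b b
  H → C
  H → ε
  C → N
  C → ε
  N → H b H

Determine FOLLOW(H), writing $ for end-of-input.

{a, b, c, d}

FIRST(S): from S→c C S we get {c}; from S→d we get {d}; from S→H S c we get {a, b, c, d}. So FIRST(S) = {a, b, c, d}.
FIRST(H): from H→a b b we get {a}; from H→C we get {ε, a, b}; from H→ε we get {ε}. So FIRST(H) = {ε, a, b}.
FIRST(N): from N→H b H we get {a, b}. So FIRST(N) = {a, b}.
FIRST(C): from C→N we get {a, b}; from C→ε we get {ε}. So FIRST(C) = {ε, a, b}.
FOLLOW(S) includes $ since S is the start symbol.
FOLLOW(S): in S→c C S, the suffix after S is empty (adds nothing new); in S→H S c, S is followed by c with FIRST {c}. Thus FOLLOW(S) = {$, c}.
FOLLOW(H): in S→H S c, H is followed by S c with FIRST {a, b, c, d}; in N→H b H (occurrence 1), H is followed by b H with FIRST {b}; in N→H b H (occurrence 2), the suffix after H is empty, so FOLLOW(H) ⊇ FOLLOW(N) = {a, b, c, d}. Thus FOLLOW(H) = {a, b, c, d}.
FOLLOW(C): in S→c C S, C is followed by S with FIRST {a, b, c, d}; in H→C, the suffix after C is empty, so FOLLOW(C) ⊇ FOLLOW(H) = {a, b, c, d}. Thus FOLLOW(C) = {a, b, c, d}.
FOLLOW(N): in C→N, the suffix after N is empty, so FOLLOW(N) ⊇ FOLLOW(C) = {a, b, c, d}. Thus FOLLOW(N) = {a, b, c, d}.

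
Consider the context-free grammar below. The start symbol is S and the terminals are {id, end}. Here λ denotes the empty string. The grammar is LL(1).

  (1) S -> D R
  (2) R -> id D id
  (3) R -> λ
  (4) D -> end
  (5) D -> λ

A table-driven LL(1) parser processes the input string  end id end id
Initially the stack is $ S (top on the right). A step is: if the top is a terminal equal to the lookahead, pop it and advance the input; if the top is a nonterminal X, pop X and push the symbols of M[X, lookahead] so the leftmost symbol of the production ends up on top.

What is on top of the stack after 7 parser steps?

id

     Stack      Input            Action
  1  $ S        end id end id $  expand S -> D R
  2  $ R D      end id end id $  expand D -> end
  3  $ R end    end id end id $  match end
  4  $ R        id end id $      expand R -> id D id
  5  $ id D id  id end id $      match id
  6  $ id D     end id $         expand D -> end
  7  $ id end   end id $         match end
Stack after step 7: $ id (top = id).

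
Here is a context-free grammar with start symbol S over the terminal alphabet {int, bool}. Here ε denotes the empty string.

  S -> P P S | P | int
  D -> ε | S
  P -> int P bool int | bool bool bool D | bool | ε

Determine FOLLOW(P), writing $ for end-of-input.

FIRST(P): from P->int P bool int we get {int}; from P->bool bool bool D we get {bool}; from P->bool we get {bool}; from P->ε we get {ε}. So FIRST(P) = {ε, bool, int}.
FIRST(S): from S->P P S we get {ε, bool, int}; from S->P we get {ε, bool, int}; from S->int we get {int}. So FIRST(S) = {ε, bool, int}.
FIRST(D): from D->ε we get {ε}; from D->S we get {ε, bool, int}. So FIRST(D) = {ε, bool, int}.
FOLLOW(S) includes $ since S is the start symbol.
FOLLOW(S): in S->P P S, the suffix after S is empty (adds nothing new); in D->S, the suffix after S is empty, so FOLLOW(S) ⊇ FOLLOW(D) = {$, bool, int}. Thus FOLLOW(S) = {$, bool, int}.
FOLLOW(P): in S->P P S (occurrence 1), P is followed by P S with FIRST {ε, bool, int}; in S->P P S (occurrence 1), the suffix after P is nullable, so FOLLOW(P) ⊇ FOLLOW(S) = {$, bool, int}; in S->P P S (occurrence 2), P is followed by S with FIRST {ε, bool, int}; in S->P P S (occurrence 2), the suffix after P is nullable, so FOLLOW(P) ⊇ FOLLOW(S) = {$, bool, int}; in S->P, the suffix after P is empty, so FOLLOW(P) ⊇ FOLLOW(S) = {$, bool, int}; in P->int P bool int, P is followed by bool int with FIRST {bool}. Thus FOLLOW(P) = {$, bool, int}.
FOLLOW(D): in P->bool bool bool D, the suffix after D is empty, so FOLLOW(D) ⊇ FOLLOW(P) = {$, bool, int}. Thus FOLLOW(D) = {$, bool, int}.

{$, bool, int}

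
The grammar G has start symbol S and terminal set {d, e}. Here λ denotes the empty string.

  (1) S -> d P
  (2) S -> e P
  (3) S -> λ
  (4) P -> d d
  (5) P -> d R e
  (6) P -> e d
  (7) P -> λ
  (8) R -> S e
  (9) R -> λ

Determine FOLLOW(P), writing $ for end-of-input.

{$, e}

FIRST(S) = {λ, d, e}
FIRST(P) = {λ, d, e}
FIRST(R) = {λ, d, e}  (via S e)
FOLLOW(S) includes $ since S is the start symbol.
FOLLOW(S): in R->S e, S is followed by e with FIRST {e}. Thus FOLLOW(S) = {$, e}.
FOLLOW(P): in S->d P, the suffix after P is empty, so FOLLOW(P) ⊇ FOLLOW(S) = {$, e}; in S->e P, the suffix after P is empty, so FOLLOW(P) ⊇ FOLLOW(S) = {$, e}. Thus FOLLOW(P) = {$, e}.
FOLLOW(R): in P->d R e, R is followed by e with FIRST {e}. Thus FOLLOW(R) = {e}.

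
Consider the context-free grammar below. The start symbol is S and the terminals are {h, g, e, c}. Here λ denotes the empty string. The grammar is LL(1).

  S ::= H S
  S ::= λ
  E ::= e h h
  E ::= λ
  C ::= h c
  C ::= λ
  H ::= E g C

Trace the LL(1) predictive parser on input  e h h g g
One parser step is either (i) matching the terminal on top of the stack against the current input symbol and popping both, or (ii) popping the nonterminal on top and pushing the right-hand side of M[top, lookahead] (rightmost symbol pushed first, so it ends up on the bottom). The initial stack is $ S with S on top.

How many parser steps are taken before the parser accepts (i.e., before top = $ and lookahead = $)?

14

      Stack          Input        Action
   1  $ S            e h h g g $  expand S ::= H S
   2  $ S H          e h h g g $  expand H ::= E g C
   3  $ S C g E      e h h g g $  expand E ::= e h h
   4  $ S C g h h e  e h h g g $  match e
   5  $ S C g h h    h h g g $    match h
   6  $ S C g h      h g g $      match h
   7  $ S C g        g g $        match g
   8  $ S C          g $          expand C ::= λ
   9  $ S            g $          expand S ::= H S
  10  $ S H          g $          expand H ::= E g C
  11  $ S C g E      g $          expand E ::= λ
  12  $ S C g        g $          match g
  13  $ S C          $            expand C ::= λ
  14  $ S            $            expand S ::= λ
Accept reached after 14 steps.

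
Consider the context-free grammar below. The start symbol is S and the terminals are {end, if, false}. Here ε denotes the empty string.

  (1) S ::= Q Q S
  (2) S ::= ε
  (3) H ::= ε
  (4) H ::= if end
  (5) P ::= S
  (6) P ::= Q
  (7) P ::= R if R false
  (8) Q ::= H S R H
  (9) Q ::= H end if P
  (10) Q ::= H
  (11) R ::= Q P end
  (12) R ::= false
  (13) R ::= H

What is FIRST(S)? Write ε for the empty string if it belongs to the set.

{ε, end, false, if}

FIRST(H): from H::=ε we get {ε}; from H::=if end we get {if}. So FIRST(H) = {ε, if}.
FIRST(S): from S::=Q Q S we get {ε, end, false, if}; from S::=ε we get {ε}. So FIRST(S) = {ε, end, false, if}.
FIRST(P): from P::=S we get {ε, end, false, if}; from P::=Q we get {ε, end, false, if}; from P::=R if R false we get {end, false, if}. So FIRST(P) = {ε, end, false, if}.
FIRST(Q): from Q::=H S R H we get {ε, end, false, if}; from Q::=H end if P we get {end, if}; from Q::=H we get {ε, if}. So FIRST(Q) = {ε, end, false, if}.
FIRST(R): from R::=Q P end we get {end, false, if}; from R::=false we get {false}; from R::=H we get {ε, if}. So FIRST(R) = {ε, end, false, if}.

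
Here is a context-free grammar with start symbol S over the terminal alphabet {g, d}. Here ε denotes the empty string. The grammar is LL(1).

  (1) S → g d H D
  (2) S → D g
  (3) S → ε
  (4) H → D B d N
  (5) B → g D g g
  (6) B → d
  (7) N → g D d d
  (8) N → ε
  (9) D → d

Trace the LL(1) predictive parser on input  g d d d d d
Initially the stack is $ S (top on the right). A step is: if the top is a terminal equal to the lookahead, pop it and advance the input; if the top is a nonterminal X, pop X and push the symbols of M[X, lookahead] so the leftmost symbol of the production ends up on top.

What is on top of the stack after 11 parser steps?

step 1: stack=$ S  input=g d d d d d $  — expand S → g d H D
step 2: stack=$ D H d g  input=g d d d d d $  — match g
step 3: stack=$ D H d  input=d d d d d $  — match d
step 4: stack=$ D H  input=d d d d $  — expand H → D B d N
step 5: stack=$ D N d B D  input=d d d d $  — expand D → d
step 6: stack=$ D N d B d  input=d d d d $  — match d
step 7: stack=$ D N d B  input=d d d $  — expand B → d
step 8: stack=$ D N d d  input=d d d $  — match d
step 9: stack=$ D N d  input=d d $  — match d
step 10: stack=$ D N  input=d $  — expand N → ε
step 11: stack=$ D  input=d $  — expand D → d
Stack after step 11: $ d (top = d).

d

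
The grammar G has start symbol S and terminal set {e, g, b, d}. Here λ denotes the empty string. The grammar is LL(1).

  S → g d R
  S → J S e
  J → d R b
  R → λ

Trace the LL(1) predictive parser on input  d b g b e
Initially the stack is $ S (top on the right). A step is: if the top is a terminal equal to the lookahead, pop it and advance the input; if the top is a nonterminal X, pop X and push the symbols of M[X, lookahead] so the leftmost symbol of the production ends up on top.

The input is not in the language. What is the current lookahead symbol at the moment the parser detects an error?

step 1: stack=$ S  input=d b g b e $  — expand S → J S e
step 2: stack=$ e S J  input=d b g b e $  — expand J → d R b
step 3: stack=$ e S b R d  input=d b g b e $  — match d
step 4: stack=$ e S b R  input=b g b e $  — expand R → λ
step 5: stack=$ e S b  input=b g b e $  — match b
step 6: stack=$ e S  input=g b e $  — expand S → g d R
step 7: stack=$ e R d g  input=g b e $  — match g
step 8: stack=$ e R d  input=b e $  — error: top is terminal d but lookahead is b

b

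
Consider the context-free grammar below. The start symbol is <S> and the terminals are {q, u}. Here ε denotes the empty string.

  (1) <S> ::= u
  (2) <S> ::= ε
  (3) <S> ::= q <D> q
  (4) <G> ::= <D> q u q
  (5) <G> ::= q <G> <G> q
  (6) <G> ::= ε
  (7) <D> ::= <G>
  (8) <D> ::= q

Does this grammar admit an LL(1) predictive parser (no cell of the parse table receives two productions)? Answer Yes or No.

FIRST(<S>) = {ε, q, u}
FIRST(<G>) = {ε, q}
FIRST(<D>) = {ε, q}
FOLLOW(<S>) = {$}
FOLLOW(<G>) = {q}
FOLLOW(<D>) = {q}
Cell M[<D>, q] receives both <D> ::= <G> and <D> ::= q — the grammar is not LL(1).

No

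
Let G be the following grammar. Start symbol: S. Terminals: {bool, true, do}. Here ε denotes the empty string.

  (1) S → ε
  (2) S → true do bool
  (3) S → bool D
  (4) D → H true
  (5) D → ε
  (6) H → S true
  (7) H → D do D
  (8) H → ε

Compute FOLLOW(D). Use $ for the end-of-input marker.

{$, do, true}

FIRST(S): from S→ε we get {ε}; from S→true do bool we get {true}; from S→bool D we get {bool}. So FIRST(S) = {ε, bool, true}.
FIRST(D): from D→H true we get {bool, do, true}; from D→ε we get {ε}. So FIRST(D) = {ε, bool, do, true}.
FIRST(H): from H→S true we get {bool, true}; from H→D do D we get {bool, do, true}; from H→ε we get {ε}. So FIRST(H) = {ε, bool, do, true}.
FOLLOW(S) includes $ since S is the start symbol.
FOLLOW(S): in H→S true, S is followed by true with FIRST {true}. Thus FOLLOW(S) = {$, true}.
FOLLOW(H): in D→H true, H is followed by true with FIRST {true}. Thus FOLLOW(H) = {true}.
FOLLOW(D): in S→bool D, the suffix after D is empty, so FOLLOW(D) ⊇ FOLLOW(S) = {$, true}; in H→D do D (occurrence 1), D is followed by do D with FIRST {do}; in H→D do D (occurrence 2), the suffix after D is empty, so FOLLOW(D) ⊇ FOLLOW(H) = {true}. Thus FOLLOW(D) = {$, do, true}.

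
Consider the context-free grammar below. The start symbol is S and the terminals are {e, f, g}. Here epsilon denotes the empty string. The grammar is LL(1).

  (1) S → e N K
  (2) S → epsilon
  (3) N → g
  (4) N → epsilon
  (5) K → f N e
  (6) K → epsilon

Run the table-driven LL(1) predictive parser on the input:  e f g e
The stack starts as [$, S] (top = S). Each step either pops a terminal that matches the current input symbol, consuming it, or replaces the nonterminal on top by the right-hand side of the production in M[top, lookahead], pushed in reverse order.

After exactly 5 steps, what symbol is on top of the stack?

N

     Stack    Input      Action
  1  $ S      e f g e $  expand S → e N K
  2  $ K N e  e f g e $  match e
  3  $ K N    f g e $    expand N → epsilon
  4  $ K      f g e $    expand K → f N e
  5  $ e N f  f g e $    match f
Stack after step 5: $ e N (top = N).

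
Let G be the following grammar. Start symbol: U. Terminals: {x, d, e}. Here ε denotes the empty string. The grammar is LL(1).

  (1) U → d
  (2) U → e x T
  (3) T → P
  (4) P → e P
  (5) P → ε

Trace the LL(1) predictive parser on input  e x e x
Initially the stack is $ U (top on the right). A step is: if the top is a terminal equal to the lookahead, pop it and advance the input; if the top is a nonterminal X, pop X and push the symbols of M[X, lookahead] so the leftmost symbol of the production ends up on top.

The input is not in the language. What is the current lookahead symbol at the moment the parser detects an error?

x

step 1: stack=$ U  input=e x e x $  — expand U → e x T
step 2: stack=$ T x e  input=e x e x $  — match e
step 3: stack=$ T x  input=x e x $  — match x
step 4: stack=$ T  input=e x $  — expand T → P
step 5: stack=$ P  input=e x $  — expand P → e P
step 6: stack=$ P e  input=e x $  — match e
step 7: stack=$ P  input=x $  — error: M[P, x] is empty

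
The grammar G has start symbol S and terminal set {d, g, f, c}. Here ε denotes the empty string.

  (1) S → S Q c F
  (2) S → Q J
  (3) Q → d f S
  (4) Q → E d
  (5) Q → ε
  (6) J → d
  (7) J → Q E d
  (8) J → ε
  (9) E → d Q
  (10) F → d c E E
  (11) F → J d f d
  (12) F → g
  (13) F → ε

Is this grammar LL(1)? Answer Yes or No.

FIRST(S) = {ε, c, d}
FIRST(Q) = {ε, d}
FIRST(J) = {ε, d}
FIRST(E) = {d}
FIRST(F) = {ε, d, g}
FOLLOW(S) = {$, c, d}
FOLLOW(Q) = {$, c, d}
FOLLOW(J) = {$, c, d}
FOLLOW(E) = {$, c, d}
FOLLOW(F) = {$, c, d}
Cell M[F, d] receives both F → d c E E and F → J d f d and F → ε — the grammar is not LL(1).

No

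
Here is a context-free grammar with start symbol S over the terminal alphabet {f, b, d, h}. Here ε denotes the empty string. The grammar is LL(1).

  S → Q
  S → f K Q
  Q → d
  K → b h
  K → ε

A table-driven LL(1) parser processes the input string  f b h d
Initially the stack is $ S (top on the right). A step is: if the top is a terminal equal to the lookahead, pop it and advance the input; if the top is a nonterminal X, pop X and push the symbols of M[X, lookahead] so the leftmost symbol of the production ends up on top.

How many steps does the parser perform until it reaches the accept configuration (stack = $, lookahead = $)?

7

     Stack    Input      Action
  1  $ S      f b h d $  expand S → f K Q
  2  $ Q K f  f b h d $  match f
  3  $ Q K    b h d $    expand K → b h
  4  $ Q h b  b h d $    match b
  5  $ Q h    h d $      match h
  6  $ Q      d $        expand Q → d
  7  $ d      d $        match d
Accept reached after 7 steps.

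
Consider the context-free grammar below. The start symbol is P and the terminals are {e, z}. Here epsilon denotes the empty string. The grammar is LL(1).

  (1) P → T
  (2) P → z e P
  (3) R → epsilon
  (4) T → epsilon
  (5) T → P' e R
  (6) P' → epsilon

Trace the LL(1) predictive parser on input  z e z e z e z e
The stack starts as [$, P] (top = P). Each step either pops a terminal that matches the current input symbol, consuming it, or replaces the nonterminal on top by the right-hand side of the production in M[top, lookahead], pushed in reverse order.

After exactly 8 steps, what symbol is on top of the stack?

e

step 1: stack=$ P  input=z e z e z e z e $  — expand P → z e P
step 2: stack=$ P e z  input=z e z e z e z e $  — match z
step 3: stack=$ P e  input=e z e z e z e $  — match e
step 4: stack=$ P  input=z e z e z e $  — expand P → z e P
step 5: stack=$ P e z  input=z e z e z e $  — match z
step 6: stack=$ P e  input=e z e z e $  — match e
step 7: stack=$ P  input=z e z e $  — expand P → z e P
step 8: stack=$ P e z  input=z e z e $  — match z
Stack after step 8: $ P e (top = e).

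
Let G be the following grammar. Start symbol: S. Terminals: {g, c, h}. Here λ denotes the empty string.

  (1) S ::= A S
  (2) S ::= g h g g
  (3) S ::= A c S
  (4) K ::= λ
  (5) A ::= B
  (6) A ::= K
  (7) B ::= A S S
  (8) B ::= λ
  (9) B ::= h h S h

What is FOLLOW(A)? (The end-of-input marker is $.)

FIRST(K) = {λ}
FIRST(S) = {c, g, h}  (via A S, A c S)
FIRST(A) = {λ, c, g, h}  (via B, K)
FIRST(B) = {λ, c, g, h}  (via A S S)
FOLLOW(S) includes $ since S is the start symbol.
FOLLOW(A): in S::=A S, A is followed by S with FIRST {c, g, h}; in S::=A c S, A is followed by c S with FIRST {c}; in B::=A S S, A is followed by S S with FIRST {c, g, h}. Thus FOLLOW(A) = {c, g, h}.
FOLLOW(K): in A::=K, the suffix after K is empty, so FOLLOW(K) ⊇ FOLLOW(A) = {c, g, h}. Thus FOLLOW(K) = {c, g, h}.
FOLLOW(B): in A::=B, the suffix after B is empty, so FOLLOW(B) ⊇ FOLLOW(A) = {c, g, h}. Thus FOLLOW(B) = {c, g, h}.
FOLLOW(S): in S::=A S, the suffix after S is empty (adds nothing new); in S::=A c S, the suffix after S is empty (adds nothing new); in B::=A S S (occurrence 1), S is followed by S with FIRST {c, g, h}; in B::=A S S (occurrence 2), the suffix after S is empty, so FOLLOW(S) ⊇ FOLLOW(B) = {c, g, h}; in B::=h h S h, S is followed by h with FIRST {h}. Thus FOLLOW(S) = {$, c, g, h}.

{c, g, h}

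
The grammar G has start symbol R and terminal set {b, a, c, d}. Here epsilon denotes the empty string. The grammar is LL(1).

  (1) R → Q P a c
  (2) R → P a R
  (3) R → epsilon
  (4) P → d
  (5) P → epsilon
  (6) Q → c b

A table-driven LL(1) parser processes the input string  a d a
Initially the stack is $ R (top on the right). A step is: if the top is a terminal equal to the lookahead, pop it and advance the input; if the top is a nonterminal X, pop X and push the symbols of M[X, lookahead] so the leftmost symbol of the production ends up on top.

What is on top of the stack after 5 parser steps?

     Stack    Input    Action
  1  $ R      a d a $  expand R → P a R
  2  $ R a P  a d a $  expand P → epsilon
  3  $ R a    a d a $  match a
  4  $ R      d a $    expand R → P a R
  5  $ R a P  d a $    expand P → d
Stack after step 5: $ R a d (top = d).

d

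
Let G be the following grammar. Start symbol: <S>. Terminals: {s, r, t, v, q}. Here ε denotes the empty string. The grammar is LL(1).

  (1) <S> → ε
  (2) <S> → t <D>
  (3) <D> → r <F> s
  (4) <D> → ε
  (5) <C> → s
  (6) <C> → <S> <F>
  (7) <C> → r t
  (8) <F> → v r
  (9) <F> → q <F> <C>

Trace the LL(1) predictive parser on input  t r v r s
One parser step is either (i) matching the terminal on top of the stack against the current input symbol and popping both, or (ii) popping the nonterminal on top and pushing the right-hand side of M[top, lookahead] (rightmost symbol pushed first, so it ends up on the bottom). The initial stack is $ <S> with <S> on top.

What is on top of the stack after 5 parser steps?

v

step 1: stack=$ <S>  input=t r v r s $  — expand <S> → t <D>
step 2: stack=$ <D> t  input=t r v r s $  — match t
step 3: stack=$ <D>  input=r v r s $  — expand <D> → r <F> s
step 4: stack=$ s <F> r  input=r v r s $  — match r
step 5: stack=$ s <F>  input=v r s $  — expand <F> → v r
Stack after step 5: $ s r v (top = v).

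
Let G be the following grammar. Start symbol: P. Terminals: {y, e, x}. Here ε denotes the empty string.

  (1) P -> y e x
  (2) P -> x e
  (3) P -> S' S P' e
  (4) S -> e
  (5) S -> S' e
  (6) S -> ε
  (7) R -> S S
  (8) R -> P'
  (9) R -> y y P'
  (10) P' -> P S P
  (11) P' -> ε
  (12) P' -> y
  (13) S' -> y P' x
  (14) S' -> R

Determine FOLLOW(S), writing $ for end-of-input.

FIRST(P) = {e, x, y}  (via S' S P' e)
FIRST(P') = {ε, e, x, y}  (via P S P)
FIRST(S) = {ε, e, x, y}  (via S' e)
FIRST(R) = {ε, e, x, y}  (via S S, P')
FIRST(S') = {ε, e, x, y}  (via R)
FOLLOW(P) includes $ since P is the start symbol.
FOLLOW(S'): in P->S' S P' e, S' is followed by S P' e with FIRST {e, x, y}; in S->S' e, S' is followed by e with FIRST {e}. Thus FOLLOW(S') = {e, x, y}.
FOLLOW(R): in S'->R, the suffix after R is empty, so FOLLOW(R) ⊇ FOLLOW(S') = {e, x, y}. Thus FOLLOW(R) = {e, x, y}.
FOLLOW(S): in P->S' S P' e, S is followed by P' e with FIRST {e, x, y}; in R->S S (occurrence 1), S is followed by S with FIRST {ε, e, x, y}; in R->S S (occurrence 1), the suffix after S is nullable, so FOLLOW(S) ⊇ FOLLOW(R) = {e, x, y}; in R->S S (occurrence 2), the suffix after S is empty, so FOLLOW(S) ⊇ FOLLOW(R) = {e, x, y}; in P'->P S P, S is followed by P with FIRST {e, x, y}. Thus FOLLOW(S) = {e, x, y}.
FOLLOW(P'): in P->S' S P' e, P' is followed by e with FIRST {e}; in R->P', the suffix after P' is empty, so FOLLOW(P') ⊇ FOLLOW(R) = {e, x, y}; in R->y y P', the suffix after P' is empty, so FOLLOW(P') ⊇ FOLLOW(R) = {e, x, y}; in S'->y P' x, P' is followed by x with FIRST {x}. Thus FOLLOW(P') = {e, x, y}.
FOLLOW(P): in P'->P S P (occurrence 1), P is followed by S P with FIRST {e, x, y}; in P'->P S P (occurrence 2), the suffix after P is empty, so FOLLOW(P) ⊇ FOLLOW(P') = {e, x, y}. Thus FOLLOW(P) = {$, e, x, y}.

{e, x, y}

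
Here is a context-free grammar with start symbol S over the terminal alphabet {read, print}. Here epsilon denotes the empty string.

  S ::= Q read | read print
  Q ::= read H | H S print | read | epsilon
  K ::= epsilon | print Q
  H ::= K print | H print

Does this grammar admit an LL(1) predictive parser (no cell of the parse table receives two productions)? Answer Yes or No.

FIRST(S) = {print, read}
FIRST(Q) = {epsilon, print, read}
FIRST(K) = {epsilon, print}
FIRST(H) = {print}
FOLLOW(S) = {$, print}
FOLLOW(Q) = {print, read}
FOLLOW(K) = {print}
FOLLOW(H) = {print, read}
Cell M[H, print] receives both H ::= K print and H ::= H print — the grammar is not LL(1).

No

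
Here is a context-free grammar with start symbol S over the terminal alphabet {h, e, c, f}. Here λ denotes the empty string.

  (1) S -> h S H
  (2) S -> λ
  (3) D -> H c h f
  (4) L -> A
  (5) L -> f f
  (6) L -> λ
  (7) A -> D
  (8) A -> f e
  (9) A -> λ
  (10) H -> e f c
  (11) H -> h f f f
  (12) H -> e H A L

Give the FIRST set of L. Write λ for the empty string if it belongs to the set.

FIRST(S) = {λ, h}
FIRST(H) = {e, h}
FIRST(D) = {e, h}  (via H c h f)
FIRST(A) = {λ, e, f, h}  (via D)
FIRST(L) = {λ, e, f, h}  (via A)

{λ, e, f, h}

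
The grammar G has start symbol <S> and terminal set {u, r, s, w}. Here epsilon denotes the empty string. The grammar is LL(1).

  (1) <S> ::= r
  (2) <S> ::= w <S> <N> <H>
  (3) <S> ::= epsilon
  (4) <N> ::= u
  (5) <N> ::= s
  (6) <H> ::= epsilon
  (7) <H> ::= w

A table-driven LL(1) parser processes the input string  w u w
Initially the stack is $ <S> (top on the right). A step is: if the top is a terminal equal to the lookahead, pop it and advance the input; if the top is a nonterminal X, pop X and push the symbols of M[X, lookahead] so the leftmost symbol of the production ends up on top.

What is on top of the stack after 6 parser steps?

w

     Stack            Input    Action
  1  $ <S>            w u w $  expand <S> ::= w <S> <N> <H>
  2  $ <H> <N> <S> w  w u w $  match w
  3  $ <H> <N> <S>    u w $    expand <S> ::= epsilon
  4  $ <H> <N>        u w $    expand <N> ::= u
  5  $ <H> u          u w $    match u
  6  $ <H>            w $      expand <H> ::= w
Stack after step 6: $ w (top = w).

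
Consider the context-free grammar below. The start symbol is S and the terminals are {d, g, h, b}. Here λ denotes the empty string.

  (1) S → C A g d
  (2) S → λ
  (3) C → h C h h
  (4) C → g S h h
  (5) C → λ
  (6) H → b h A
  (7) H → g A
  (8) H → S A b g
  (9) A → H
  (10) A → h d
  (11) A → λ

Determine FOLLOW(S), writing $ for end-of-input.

{$, b, g, h}

FIRST(C) = {λ, g, h}
FIRST(S) = {λ, b, g, h}  (via C A g d)
FIRST(H) = {b, g, h}  (via S A b g)
FIRST(A) = {λ, b, g, h}  (via H)
FOLLOW(S) includes $ since S is the start symbol.
FOLLOW(S): in C→g S h h, S is followed by h h with FIRST {h}; in H→S A b g, S is followed by A b g with FIRST {b, g, h}. Thus FOLLOW(S) = {$, b, g, h}.
FOLLOW(C): in S→C A g d, C is followed by A g d with FIRST {b, g, h}; in C→h C h h, C is followed by h h with FIRST {h}. Thus FOLLOW(C) = {b, g, h}.
FOLLOW(H): in A→H, the suffix after H is empty, so FOLLOW(H) ⊇ FOLLOW(A) = {b, g}. Thus FOLLOW(H) = {b, g}.
FOLLOW(A): in S→C A g d, A is followed by g d with FIRST {g}; in H→b h A, the suffix after A is empty, so FOLLOW(A) ⊇ FOLLOW(H) = {b, g}; in H→g A, the suffix after A is empty, so FOLLOW(A) ⊇ FOLLOW(H) = {b, g}; in H→S A b g, A is followed by b g with FIRST {b}. Thus FOLLOW(A) = {b, g}.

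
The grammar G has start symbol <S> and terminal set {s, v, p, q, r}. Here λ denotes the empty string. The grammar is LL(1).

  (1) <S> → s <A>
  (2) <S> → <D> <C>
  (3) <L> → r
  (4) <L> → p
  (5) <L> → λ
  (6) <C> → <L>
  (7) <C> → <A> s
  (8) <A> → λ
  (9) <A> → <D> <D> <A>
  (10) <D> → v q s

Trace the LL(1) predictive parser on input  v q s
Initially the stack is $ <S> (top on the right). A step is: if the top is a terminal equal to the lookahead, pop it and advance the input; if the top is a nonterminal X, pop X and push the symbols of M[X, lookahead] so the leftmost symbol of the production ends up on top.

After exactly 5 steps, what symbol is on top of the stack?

<C>

step 1: stack=$ <S>  input=v q s $  — expand <S> → <D> <C>
step 2: stack=$ <C> <D>  input=v q s $  — expand <D> → v q s
step 3: stack=$ <C> s q v  input=v q s $  — match v
step 4: stack=$ <C> s q  input=q s $  — match q
step 5: stack=$ <C> s  input=s $  — match s
Stack after step 5: $ <C> (top = <C>).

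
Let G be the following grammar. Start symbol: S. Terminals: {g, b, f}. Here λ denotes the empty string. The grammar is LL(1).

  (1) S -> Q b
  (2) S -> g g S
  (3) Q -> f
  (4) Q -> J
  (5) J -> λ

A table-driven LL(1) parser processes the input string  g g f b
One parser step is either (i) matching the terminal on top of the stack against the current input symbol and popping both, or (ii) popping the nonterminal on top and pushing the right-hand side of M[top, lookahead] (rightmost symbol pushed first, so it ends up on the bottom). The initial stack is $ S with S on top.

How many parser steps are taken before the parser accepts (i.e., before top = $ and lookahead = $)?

7

     Stack    Input      Action
  1  $ S      g g f b $  expand S -> g g S
  2  $ S g g  g g f b $  match g
  3  $ S g    g f b $    match g
  4  $ S      f b $      expand S -> Q b
  5  $ b Q    f b $      expand Q -> f
  6  $ b f    f b $      match f
  7  $ b      b $        match b
Accept reached after 7 steps.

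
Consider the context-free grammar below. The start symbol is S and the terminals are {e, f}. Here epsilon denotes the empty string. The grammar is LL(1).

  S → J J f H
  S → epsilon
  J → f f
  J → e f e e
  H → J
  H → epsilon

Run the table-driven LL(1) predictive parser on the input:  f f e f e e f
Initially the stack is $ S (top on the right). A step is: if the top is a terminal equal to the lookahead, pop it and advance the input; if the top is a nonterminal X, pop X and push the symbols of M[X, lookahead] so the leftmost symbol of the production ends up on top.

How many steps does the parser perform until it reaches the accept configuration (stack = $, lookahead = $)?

11

step 1: stack=$ S  input=f f e f e e f $  — expand S → J J f H
step 2: stack=$ H f J J  input=f f e f e e f $  — expand J → f f
step 3: stack=$ H f J f f  input=f f e f e e f $  — match f
step 4: stack=$ H f J f  input=f e f e e f $  — match f
step 5: stack=$ H f J  input=e f e e f $  — expand J → e f e e
step 6: stack=$ H f e e f e  input=e f e e f $  — match e
step 7: stack=$ H f e e f  input=f e e f $  — match f
step 8: stack=$ H f e e  input=e e f $  — match e
step 9: stack=$ H f e  input=e f $  — match e
step 10: stack=$ H f  input=f $  — match f
step 11: stack=$ H  input=$  — expand H → epsilon
Accept reached after 11 steps.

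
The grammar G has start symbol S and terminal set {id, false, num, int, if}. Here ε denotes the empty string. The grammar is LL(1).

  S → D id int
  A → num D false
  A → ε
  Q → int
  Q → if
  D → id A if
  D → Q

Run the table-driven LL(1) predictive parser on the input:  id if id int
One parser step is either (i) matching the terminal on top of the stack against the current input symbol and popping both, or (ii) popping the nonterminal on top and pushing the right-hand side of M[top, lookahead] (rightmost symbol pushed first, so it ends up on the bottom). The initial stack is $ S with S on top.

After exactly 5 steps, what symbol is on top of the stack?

     Stack             Input           Action
  1  $ S               id if id int $  expand S → D id int
  2  $ int id D        id if id int $  expand D → id A if
  3  $ int id if A id  id if id int $  match id
  4  $ int id if A     if id int $     expand A → ε
  5  $ int id if       if id int $     match if
Stack after step 5: $ int id (top = id).

id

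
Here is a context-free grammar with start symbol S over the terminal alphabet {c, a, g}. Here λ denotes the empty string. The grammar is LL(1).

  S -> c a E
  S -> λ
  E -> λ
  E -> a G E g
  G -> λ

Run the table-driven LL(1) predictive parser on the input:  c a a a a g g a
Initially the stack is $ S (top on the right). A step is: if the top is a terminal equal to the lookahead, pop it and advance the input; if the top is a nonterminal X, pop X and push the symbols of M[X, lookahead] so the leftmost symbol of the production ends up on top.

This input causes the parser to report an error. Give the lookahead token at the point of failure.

a

step 1: stack=$ S  input=c a a a a g g a $  — expand S -> c a E
step 2: stack=$ E a c  input=c a a a a g g a $  — match c
step 3: stack=$ E a  input=a a a a g g a $  — match a
step 4: stack=$ E  input=a a a g g a $  — expand E -> a G E g
step 5: stack=$ g E G a  input=a a a g g a $  — match a
step 6: stack=$ g E G  input=a a g g a $  — expand G -> λ
step 7: stack=$ g E  input=a a g g a $  — expand E -> a G E g
step 8: stack=$ g g E G a  input=a a g g a $  — match a
step 9: stack=$ g g E G  input=a g g a $  — expand G -> λ
step 10: stack=$ g g E  input=a g g a $  — expand E -> a G E g
step 11: stack=$ g g g E G a  input=a g g a $  — match a
step 12: stack=$ g g g E G  input=g g a $  — expand G -> λ
step 13: stack=$ g g g E  input=g g a $  — expand E -> λ
step 14: stack=$ g g g  input=g g a $  — match g
step 15: stack=$ g g  input=g a $  — match g
step 16: stack=$ g  input=a $  — error: top is terminal g but lookahead is a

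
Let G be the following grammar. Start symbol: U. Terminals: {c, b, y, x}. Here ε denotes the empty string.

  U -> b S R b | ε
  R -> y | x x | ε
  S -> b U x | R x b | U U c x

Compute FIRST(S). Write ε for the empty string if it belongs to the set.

{b, c, x, y}

FIRST(U) = {ε, b}
FIRST(R) = {ε, x, y}
FIRST(S) = {b, c, x, y}  (via R x b, U U c x)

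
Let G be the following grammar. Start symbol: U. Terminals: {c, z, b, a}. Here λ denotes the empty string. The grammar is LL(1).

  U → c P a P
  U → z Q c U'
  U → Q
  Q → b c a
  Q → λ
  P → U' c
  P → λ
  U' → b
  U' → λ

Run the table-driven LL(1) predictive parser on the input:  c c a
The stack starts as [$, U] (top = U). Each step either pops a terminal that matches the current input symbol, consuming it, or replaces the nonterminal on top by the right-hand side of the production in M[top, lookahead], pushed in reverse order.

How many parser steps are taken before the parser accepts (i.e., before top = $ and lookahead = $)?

     Stack       Input    Action
  1  $ U         c c a $  expand U → c P a P
  2  $ P a P c   c c a $  match c
  3  $ P a P     c a $    expand P → U' c
  4  $ P a c U'  c a $    expand U' → λ
  5  $ P a c     c a $    match c
  6  $ P a       a $      match a
  7  $ P         $        expand P → λ
Accept reached after 7 steps.

7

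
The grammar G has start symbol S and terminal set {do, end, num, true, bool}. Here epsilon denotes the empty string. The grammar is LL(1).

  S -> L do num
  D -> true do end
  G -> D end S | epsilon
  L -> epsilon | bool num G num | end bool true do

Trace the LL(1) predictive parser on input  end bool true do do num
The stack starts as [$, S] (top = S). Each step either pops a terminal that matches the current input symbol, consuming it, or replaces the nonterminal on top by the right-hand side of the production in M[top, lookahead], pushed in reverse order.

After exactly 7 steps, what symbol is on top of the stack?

step 1: stack=$ S  input=end bool true do do num $  — expand S -> L do num
step 2: stack=$ num do L  input=end bool true do do num $  — expand L -> end bool true do
step 3: stack=$ num do do true bool end  input=end bool true do do num $  — match end
step 4: stack=$ num do do true bool  input=bool true do do num $  — match bool
step 5: stack=$ num do do true  input=true do do num $  — match true
step 6: stack=$ num do do  input=do do num $  — match do
step 7: stack=$ num do  input=do num $  — match do
Stack after step 7: $ num (top = num).

num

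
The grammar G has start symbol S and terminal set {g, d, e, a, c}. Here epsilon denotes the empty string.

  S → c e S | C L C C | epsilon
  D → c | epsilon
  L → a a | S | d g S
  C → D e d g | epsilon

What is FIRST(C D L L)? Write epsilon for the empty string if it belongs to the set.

FIRST(D) = {epsilon, c}
FIRST(C) = {epsilon, c, e}  (via D e d g)
FIRST(S) = {epsilon, a, c, d, e}  (via C L C C)
FIRST(L) = {epsilon, a, c, d, e}  (via S)
FIRST(C D L L): take FIRST of each symbol in turn, carrying on past any symbol whose FIRST contains epsilon; result {epsilon, a, c, d, e}.

{epsilon, a, c, d, e}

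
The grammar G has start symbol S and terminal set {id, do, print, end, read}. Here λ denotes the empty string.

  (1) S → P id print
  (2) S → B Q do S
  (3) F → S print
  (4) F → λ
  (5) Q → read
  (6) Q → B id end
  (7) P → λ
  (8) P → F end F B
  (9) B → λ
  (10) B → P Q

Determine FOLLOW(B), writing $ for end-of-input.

FIRST(S): from S→P id print we get {end, id, read}; from S→B Q do S we get {end, id, read}. So FIRST(S) = {end, id, read}.
FIRST(F): from F→S print we get {end, id, read}; from F→λ we get {λ}. So FIRST(F) = {λ, end, id, read}.
FIRST(P): from P→λ we get {λ}; from P→F end F B we get {end, id, read}. So FIRST(P) = {λ, end, id, read}.
FIRST(Q): from Q→read we get {read}; from Q→B id end we get {end, id, read}. So FIRST(Q) = {end, id, read}.
FIRST(B): from B→λ we get {λ}; from B→P Q we get {end, id, read}. So FIRST(B) = {λ, end, id, read}.
FOLLOW(S) includes $ since S is the start symbol.
FOLLOW(S): in S→B Q do S, the suffix after S is empty (adds nothing new); in F→S print, S is followed by print with FIRST {print}. Thus FOLLOW(S) = {$, print}.
FOLLOW(P): in S→P id print, P is followed by id print with FIRST {id}; in B→P Q, P is followed by Q with FIRST {end, id, read}. Thus FOLLOW(P) = {end, id, read}.
FOLLOW(F): in P→F end F B (occurrence 1), F is followed by end F B with FIRST {end}; in P→F end F B (occurrence 2), F is followed by B with FIRST {λ, end, id, read}; in P→F end F B (occurrence 2), the suffix after F is nullable, so FOLLOW(F) ⊇ FOLLOW(P) = {end, id, read}. Thus FOLLOW(F) = {end, id, read}.
FOLLOW(B): in S→B Q do S, B is followed by Q do S with FIRST {end, id, read}; in Q→B id end, B is followed by id end with FIRST {id}; in P→F end F B, the suffix after B is empty, so FOLLOW(B) ⊇ FOLLOW(P) = {end, id, read}. Thus FOLLOW(B) = {end, id, read}.
FOLLOW(Q): in S→B Q do S, Q is followed by do S with FIRST {do}; in B→P Q, the suffix after Q is empty, so FOLLOW(Q) ⊇ FOLLOW(B) = {end, id, read}. Thus FOLLOW(Q) = {do, end, id, read}.

{end, id, read}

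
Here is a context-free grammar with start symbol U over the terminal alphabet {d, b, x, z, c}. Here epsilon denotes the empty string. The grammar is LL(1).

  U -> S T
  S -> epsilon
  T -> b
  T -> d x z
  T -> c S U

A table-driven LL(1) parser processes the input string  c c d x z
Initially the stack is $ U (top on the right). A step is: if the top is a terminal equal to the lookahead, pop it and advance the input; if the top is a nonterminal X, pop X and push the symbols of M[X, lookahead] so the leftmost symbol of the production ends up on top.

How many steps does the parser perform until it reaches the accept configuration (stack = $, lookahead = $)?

16

      Stack    Input        Action
   1  $ U      c c d x z $  expand U -> S T
   2  $ T S    c c d x z $  expand S -> epsilon
   3  $ T      c c d x z $  expand T -> c S U
   4  $ U S c  c c d x z $  match c
   5  $ U S    c d x z $    expand S -> epsilon
   6  $ U      c d x z $    expand U -> S T
   7  $ T S    c d x z $    expand S -> epsilon
   8  $ T      c d x z $    expand T -> c S U
   9  $ U S c  c d x z $    match c
  10  $ U S    d x z $      expand S -> epsilon
  11  $ U      d x z $      expand U -> S T
  12  $ T S    d x z $      expand S -> epsilon
  13  $ T      d x z $      expand T -> d x z
  14  $ z x d  d x z $      match d
  15  $ z x    x z $        match x
  16  $ z      z $          match z
Accept reached after 16 steps.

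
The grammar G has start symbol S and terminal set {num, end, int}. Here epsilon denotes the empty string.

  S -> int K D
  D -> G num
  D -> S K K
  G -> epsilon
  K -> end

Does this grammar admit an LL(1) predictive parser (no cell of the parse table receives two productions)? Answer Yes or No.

FIRST(S) = {int}
FIRST(D) = {int, num}
FIRST(G) = {epsilon}
FIRST(K) = {end}
FOLLOW(S) = {$, end}
FOLLOW(D) = {$, end}
FOLLOW(G) = {num}
FOLLOW(K) = {$, end, int, num}
Each cell of M receives at most one production.

Yes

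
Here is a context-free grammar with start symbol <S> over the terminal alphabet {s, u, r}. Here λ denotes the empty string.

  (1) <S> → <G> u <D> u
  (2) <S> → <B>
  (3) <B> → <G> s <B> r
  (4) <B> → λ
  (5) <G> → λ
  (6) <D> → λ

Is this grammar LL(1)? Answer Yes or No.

Yes

FIRST(<S>) = {λ, s, u}
FIRST(<B>) = {λ, s}
FIRST(<G>) = {λ}
FIRST(<D>) = {λ}
FOLLOW(<S>) = {$}
FOLLOW(<B>) = {$, r}
FOLLOW(<G>) = {s, u}
FOLLOW(<D>) = {u}
Each cell of M receives at most one production.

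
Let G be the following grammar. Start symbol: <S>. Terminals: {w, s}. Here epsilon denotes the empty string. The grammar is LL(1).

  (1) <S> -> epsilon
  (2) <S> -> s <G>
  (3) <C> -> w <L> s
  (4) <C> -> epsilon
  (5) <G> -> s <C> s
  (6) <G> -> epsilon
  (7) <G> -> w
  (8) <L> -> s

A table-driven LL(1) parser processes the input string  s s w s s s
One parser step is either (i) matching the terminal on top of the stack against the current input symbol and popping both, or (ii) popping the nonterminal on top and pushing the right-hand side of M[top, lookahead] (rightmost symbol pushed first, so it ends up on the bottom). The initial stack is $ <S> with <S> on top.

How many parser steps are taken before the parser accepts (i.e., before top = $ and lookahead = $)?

10

      Stack        Input          Action
   1  $ <S>        s s w s s s $  expand <S> -> s <G>
   2  $ <G> s      s s w s s s $  match s
   3  $ <G>        s w s s s $    expand <G> -> s <C> s
   4  $ s <C> s    s w s s s $    match s
   5  $ s <C>      w s s s $      expand <C> -> w <L> s
   6  $ s s <L> w  w s s s $      match w
   7  $ s s <L>    s s s $        expand <L> -> s
   8  $ s s s      s s s $        match s
   9  $ s s        s s $          match s
  10  $ s          s $            match s
Accept reached after 10 steps.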